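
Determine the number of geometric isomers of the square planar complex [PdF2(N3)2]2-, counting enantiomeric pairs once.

2

In a square planar complex each vertex has one trans partner and two cis neighbours.
There are 2 geometric isomers: F cis; F trans.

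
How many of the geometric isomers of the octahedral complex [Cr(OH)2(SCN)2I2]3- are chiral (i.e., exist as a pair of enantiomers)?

An octahedron has six vertices in three trans pairs; every non-trans pair is cis.
Systematic placement gives 5 geometric isomers: OH trans, SCN trans, I trans; OH cis, SCN cis, I trans; OH cis, SCN trans, I cis; OH cis, SCN cis, I cis (chiral); OH trans, SCN cis, I cis.
One of these lacks any improper symmetry element and so occurs as an enantiomeric pair, giving 5 + 1 = 6 stereoisomers in total.

1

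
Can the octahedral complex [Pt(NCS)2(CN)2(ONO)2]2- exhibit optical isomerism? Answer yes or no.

The distinct arrangements are (5 in all): NCS trans, CN trans, ONO trans; NCS cis, CN trans, ONO cis; NCS cis, CN cis, ONO trans; NCS cis, CN cis, ONO cis (chiral); NCS trans, CN cis, ONO cis.
One of these lacks any improper symmetry element and so occurs as an enantiomeric pair, giving 5 + 1 = 6 stereoisomers in total.

yes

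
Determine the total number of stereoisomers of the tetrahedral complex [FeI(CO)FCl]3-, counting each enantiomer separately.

In a tetrahedral complex all four positions are equivalent and every pair of ligands is adjacent — there is no cis/trans distinction.
Only one geometric arrangement is possible; it has no improper symmetry element, so it exists as a pair of enantiomers (2 stereoisomers).

2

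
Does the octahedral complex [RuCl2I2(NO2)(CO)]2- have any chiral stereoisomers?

Working through the distinct placements yields 6 geometric isomers: Cl cis, I cis (3 arrangements, 2 chiral); Cl cis, I trans; Cl trans, I cis; Cl trans, I trans.
Of these, 2 lack any improper symmetry element and so occur as enantiomeric pairs, giving 6 + 2 = 8 stereoisomers in total.

yes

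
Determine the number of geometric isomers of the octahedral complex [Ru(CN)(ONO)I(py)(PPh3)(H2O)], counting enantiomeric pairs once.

15

In an octahedral complex each vertex has one trans partner and four cis neighbours.
Placing the ligands in turn and identifying arrangements related by rotation or reflection leaves 15 distinct geometric isomers.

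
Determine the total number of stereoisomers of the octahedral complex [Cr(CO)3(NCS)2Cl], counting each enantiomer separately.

An octahedron has six vertices in three trans pairs; every non-trans pair is cis.
There are 3 geometric isomers: CO mer, NCS trans; CO mer, NCS cis; CO fac, NCS cis.
Each arrangement has an internal mirror plane or centre of symmetry, so none is chiral.

3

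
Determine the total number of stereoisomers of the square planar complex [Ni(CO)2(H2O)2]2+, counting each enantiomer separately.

A square has two trans pairs of vertices; adjacent vertices are cis.
Systematic placement gives 2 geometric isomers: CO cis; CO trans.
Each arrangement has an internal mirror plane or centre of symmetry, so none is chiral.

2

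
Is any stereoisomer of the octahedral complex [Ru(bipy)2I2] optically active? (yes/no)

yes

The six octahedral sites form three mutually perpendicular trans pairs.
Each bipy is bidentate and must span two cis positions.
The distinct arrangements are (2 in all): I trans; I cis (chiral).
One of these lacks any improper symmetry element and so occurs as an enantiomeric pair, giving 2 + 1 = 3 stereoisomers in total.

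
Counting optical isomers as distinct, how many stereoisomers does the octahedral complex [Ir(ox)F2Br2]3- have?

4

Each ox is bidentate and must span two cis positions.
There are 3 geometric isomers: F cis, Br trans; F cis, Br cis (chiral); F trans, Br cis.
One of these lacks any improper symmetry element and so occurs as an enantiomeric pair, giving 3 + 1 = 4 stereoisomers in total.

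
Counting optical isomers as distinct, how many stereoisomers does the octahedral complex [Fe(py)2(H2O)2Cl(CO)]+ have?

8

The distinct arrangements are (6 in all): py trans, H2O trans; py cis, H2O cis (3 arrangements, 2 chiral); py trans, H2O cis; py cis, H2O trans.
Of these, 2 lack any improper symmetry element and so occur as enantiomeric pairs, giving 6 + 2 = 8 stereoisomers in total.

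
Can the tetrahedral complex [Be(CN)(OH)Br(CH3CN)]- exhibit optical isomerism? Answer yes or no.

yes

Only one geometric arrangement is possible; it has no improper symmetry element, so it exists as a pair of enantiomers (2 stereoisomers).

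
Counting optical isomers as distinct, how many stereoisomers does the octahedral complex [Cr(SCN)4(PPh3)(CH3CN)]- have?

The distinct arrangements are (2 in all): PPh3 and CH3CN mutually trans; PPh3 and CH3CN mutually cis.
Each arrangement has an internal mirror plane or centre of symmetry, so none is chiral.

2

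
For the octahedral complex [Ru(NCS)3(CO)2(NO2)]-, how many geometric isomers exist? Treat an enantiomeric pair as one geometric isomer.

The six octahedral sites form three mutually perpendicular trans pairs.
The distinct arrangements are (3 in all): NCS mer, CO trans; NCS fac, CO cis; NCS mer, CO cis.

3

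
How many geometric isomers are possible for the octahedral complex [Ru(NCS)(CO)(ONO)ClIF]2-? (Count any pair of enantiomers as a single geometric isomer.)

In an octahedral complex each vertex has one trans partner and four cis neighbours.
Placing the ligands in turn and identifying arrangements related by rotation or reflection leaves 15 distinct geometric isomers.

15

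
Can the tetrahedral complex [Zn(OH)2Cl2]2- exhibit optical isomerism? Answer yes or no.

All four vertices of a tetrahedron are equivalent and mutually adjacent, so cis/trans isomerism cannot arise.
Only one geometric arrangement is possible.

no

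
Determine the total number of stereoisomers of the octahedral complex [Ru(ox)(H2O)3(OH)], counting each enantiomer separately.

2

In an octahedral complex each vertex has one trans partner and four cis neighbours.
Each ox is bidentate and must span two cis positions.
The distinct arrangements are (2 in all): H2O mer; H2O fac.
Each arrangement has an internal mirror plane or centre of symmetry, so none is chiral.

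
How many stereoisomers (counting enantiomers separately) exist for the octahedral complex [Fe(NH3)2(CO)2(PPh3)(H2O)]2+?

8

The six octahedral sites form three mutually perpendicular trans pairs.
Working through the distinct placements yields 6 geometric isomers: NH3 cis, CO trans; NH3 trans, CO trans; NH3 cis, CO cis (3 arrangements, 2 chiral); NH3 trans, CO cis.
Of these, 2 lack any improper symmetry element and so occur as enantiomeric pairs, giving 6 + 2 = 8 stereoisomers in total.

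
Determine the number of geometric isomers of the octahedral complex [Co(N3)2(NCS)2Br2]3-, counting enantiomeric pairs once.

5

Systematic placement gives 5 geometric isomers: N3 trans, NCS trans, Br trans; N3 cis, NCS cis, Br trans; N3 cis, NCS trans, Br cis; N3 cis, NCS cis, Br cis (chiral); N3 trans, NCS cis, Br cis.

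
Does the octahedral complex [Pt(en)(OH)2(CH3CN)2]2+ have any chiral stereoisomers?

Each en is bidentate and must span two cis positions.
The distinct arrangements are (3 in all): OH cis, CH3CN trans; OH cis, CH3CN cis (chiral); OH trans, CH3CN cis.
One of these lacks any improper symmetry element and so occurs as an enantiomeric pair, giving 3 + 1 = 4 stereoisomers in total.

yes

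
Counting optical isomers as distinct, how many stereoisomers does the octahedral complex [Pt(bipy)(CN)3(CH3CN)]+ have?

In an octahedral complex each vertex has one trans partner and four cis neighbours.
Each bipy is bidentate and must span two cis positions.
Working through the distinct placements yields 2 geometric isomers: CN fac; CN mer.
Each arrangement has an internal mirror plane or centre of symmetry, so none is chiral.

2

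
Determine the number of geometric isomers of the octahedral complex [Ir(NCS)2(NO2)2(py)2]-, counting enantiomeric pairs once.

An octahedron has six vertices in three trans pairs; every non-trans pair is cis.
There are 5 geometric isomers: NCS trans, NO2 trans, py trans; NCS trans, NO2 cis, py cis; NCS cis, NO2 cis, py trans; NCS cis, NO2 cis, py cis (chiral); NCS cis, NO2 trans, py cis.

5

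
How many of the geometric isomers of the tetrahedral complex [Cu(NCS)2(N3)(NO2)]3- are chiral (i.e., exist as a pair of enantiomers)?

0

All four vertices of a tetrahedron are equivalent and mutually adjacent, so cis/trans isomerism cannot arise.
Only one geometric arrangement is possible.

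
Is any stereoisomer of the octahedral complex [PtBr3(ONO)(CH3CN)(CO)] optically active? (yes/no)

The six octahedral sites form three mutually perpendicular trans pairs.
Systematic placement gives 4 geometric isomers: Br mer (3 arrangements); Br fac (chiral).
One of these lacks any improper symmetry element and so occurs as an enantiomeric pair, giving 4 + 1 = 5 stereoisomers in total.

yes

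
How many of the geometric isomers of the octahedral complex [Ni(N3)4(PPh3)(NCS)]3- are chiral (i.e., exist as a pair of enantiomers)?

An octahedron has six vertices in three trans pairs; every non-trans pair is cis.
There are 2 geometric isomers: PPh3 and NCS mutually trans; PPh3 and NCS mutually cis.
Each arrangement has an internal mirror plane or centre of symmetry, so none is chiral.

0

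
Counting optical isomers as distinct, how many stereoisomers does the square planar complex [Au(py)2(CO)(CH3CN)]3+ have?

In a square planar complex each vertex has one trans partner and two cis neighbours.
The distinct arrangements are (2 in all): py cis; py trans.
Each arrangement has an internal mirror plane or centre of symmetry, so none is chiral.

2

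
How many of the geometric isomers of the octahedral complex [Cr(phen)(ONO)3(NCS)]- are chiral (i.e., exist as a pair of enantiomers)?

An octahedron has six vertices in three trans pairs; every non-trans pair is cis.
Each phen is bidentate and must span two cis positions.
The distinct arrangements are (2 in all): ONO fac; ONO mer.
Each arrangement has an internal mirror plane or centre of symmetry, so none is chiral.

0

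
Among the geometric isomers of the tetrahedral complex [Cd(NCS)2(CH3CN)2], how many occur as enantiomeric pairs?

0

All four vertices of a tetrahedron are equivalent and mutually adjacent, so cis/trans isomerism cannot arise.
Only one geometric arrangement is possible.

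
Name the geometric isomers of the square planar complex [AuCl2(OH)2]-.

A square has two trans pairs of vertices; adjacent vertices are cis.
The distinct arrangements are (2 in all): Cl cis; Cl trans.

cis and trans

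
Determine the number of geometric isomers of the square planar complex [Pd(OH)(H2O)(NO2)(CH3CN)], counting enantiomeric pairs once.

In a square planar complex each vertex has one trans partner and two cis neighbours.
The distinct arrangements are (3 in all): (CH3CN/NO2 trans, H2O/OH trans); (CH3CN/OH trans, H2O/NO2 trans); (CH3CN/H2O trans, NO2/OH trans).

3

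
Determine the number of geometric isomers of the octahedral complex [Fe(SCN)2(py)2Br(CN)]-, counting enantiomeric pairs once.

An octahedron has six vertices in three trans pairs; every non-trans pair is cis.
Working through the distinct placements yields 6 geometric isomers: SCN trans, py trans; SCN cis, py cis (3 arrangements, 2 chiral); SCN cis, py trans; SCN trans, py cis.

6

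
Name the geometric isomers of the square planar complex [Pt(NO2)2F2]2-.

Working through the distinct placements yields 2 geometric isomers: NO2 cis; NO2 trans.

cis and trans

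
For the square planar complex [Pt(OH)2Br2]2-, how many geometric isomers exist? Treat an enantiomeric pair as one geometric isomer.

In a square planar complex each vertex has one trans partner and two cis neighbours.
The distinct arrangements are (2 in all): OH cis; OH trans.

2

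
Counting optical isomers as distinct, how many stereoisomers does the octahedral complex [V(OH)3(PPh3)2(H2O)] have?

3

The six octahedral sites form three mutually perpendicular trans pairs.
There are 3 geometric isomers: OH mer, PPh3 trans; OH fac, PPh3 cis; OH mer, PPh3 cis.
Each arrangement has an internal mirror plane or centre of symmetry, so none is chiral.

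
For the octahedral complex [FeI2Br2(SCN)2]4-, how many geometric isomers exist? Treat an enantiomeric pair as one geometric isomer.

In an octahedral complex each vertex has one trans partner and four cis neighbours.
Working through the distinct placements yields 5 geometric isomers: I trans, Br trans, SCN trans; I cis, Br trans, SCN cis; I cis, Br cis, SCN trans; I cis, Br cis, SCN cis (chiral); I trans, Br cis, SCN cis.

5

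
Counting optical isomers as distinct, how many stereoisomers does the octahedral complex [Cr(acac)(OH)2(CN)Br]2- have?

The six octahedral sites form three mutually perpendicular trans pairs.
Each acac is bidentate and must span two cis positions.
Systematic placement gives 4 geometric isomers: OH cis (3 arrangements, 2 chiral); OH trans.
Of these, 2 lack any improper symmetry element and so occur as enantiomeric pairs, giving 4 + 2 = 6 stereoisomers in total.

6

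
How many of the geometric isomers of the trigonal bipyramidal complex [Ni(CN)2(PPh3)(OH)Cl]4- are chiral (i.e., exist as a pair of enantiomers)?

In a trigonal bipyramid the two axial positions differ from the three equatorial ones.
Systematic enumeration (placing each ligand type in turn and discarding arrangements equivalent by rotation or reflection) gives 7 geometric isomers.
Of these, 3 lack any improper symmetry element and so occur as enantiomeric pairs, giving 7 + 3 = 10 stereoisomers in total.

3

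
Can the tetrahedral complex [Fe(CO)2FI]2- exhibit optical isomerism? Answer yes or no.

no

In a tetrahedral complex all four positions are equivalent and every pair of ligands is adjacent — there is no cis/trans distinction.
Only one geometric arrangement is possible.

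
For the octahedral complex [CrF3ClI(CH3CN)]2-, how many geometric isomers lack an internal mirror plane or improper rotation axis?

1

The six octahedral sites form three mutually perpendicular trans pairs.
Systematic placement gives 4 geometric isomers: F mer (3 arrangements); F fac (chiral).
One of these lacks any improper symmetry element and so occurs as an enantiomeric pair, giving 4 + 1 = 5 stereoisomers in total.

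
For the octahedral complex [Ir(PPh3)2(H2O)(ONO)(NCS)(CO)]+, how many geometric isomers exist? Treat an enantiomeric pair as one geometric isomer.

An octahedron has six vertices in three trans pairs; every non-trans pair is cis.
Systematic enumeration (placing each ligand type in turn and discarding arrangements equivalent by rotation or reflection) gives 9 geometric isomers.

9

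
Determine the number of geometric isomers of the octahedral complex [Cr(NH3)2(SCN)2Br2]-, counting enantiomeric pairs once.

In an octahedral complex each vertex has one trans partner and four cis neighbours.
There are 5 geometric isomers: NH3 trans, SCN trans, Br trans; NH3 cis, SCN cis, Br trans; NH3 cis, SCN trans, Br cis; NH3 cis, SCN cis, Br cis (chiral); NH3 trans, SCN cis, Br cis.

5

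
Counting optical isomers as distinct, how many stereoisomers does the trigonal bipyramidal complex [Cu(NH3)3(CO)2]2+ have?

A trigonal bipyramid has two axial and three equatorial sites, which are chemically inequivalent.
Working through the distinct placements yields 3 geometric isomers: CO both axial; CO one axial, one equatorial; CO both equatorial.
Each arrangement has an internal mirror plane or centre of symmetry, so none is chiral.

3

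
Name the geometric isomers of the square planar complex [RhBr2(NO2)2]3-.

cis and trans

A square has two trans pairs of vertices; adjacent vertices are cis.
Working through the distinct placements yields 2 geometric isomers: Br cis; Br trans.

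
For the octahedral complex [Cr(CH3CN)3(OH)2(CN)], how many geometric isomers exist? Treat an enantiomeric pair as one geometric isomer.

In an octahedral complex each vertex has one trans partner and four cis neighbours.
The distinct arrangements are (3 in all): CH3CN mer, OH trans; CH3CN mer, OH cis; CH3CN fac, OH cis.

3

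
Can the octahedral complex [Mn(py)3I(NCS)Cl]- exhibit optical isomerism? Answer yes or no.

An octahedron has six vertices in three trans pairs; every non-trans pair is cis.
Working through the distinct placements yields 4 geometric isomers: py mer (3 arrangements); py fac (chiral).
One of these lacks any improper symmetry element and so occurs as an enantiomeric pair, giving 4 + 1 = 5 stereoisomers in total.

yes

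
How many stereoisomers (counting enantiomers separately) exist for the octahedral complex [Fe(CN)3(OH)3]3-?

Systematic placement gives 2 geometric isomers: CN mer; CN fac.
Each arrangement has an internal mirror plane or centre of symmetry, so none is chiral.

2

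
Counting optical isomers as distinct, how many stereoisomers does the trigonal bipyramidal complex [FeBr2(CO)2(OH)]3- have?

6

A trigonal bipyramid has two axial and three equatorial sites, which are chemically inequivalent.
Exhaustive case analysis gives 5 geometric isomers.
One of these lacks any improper symmetry element and so occurs as an enantiomeric pair, giving 5 + 1 = 6 stereoisomers in total.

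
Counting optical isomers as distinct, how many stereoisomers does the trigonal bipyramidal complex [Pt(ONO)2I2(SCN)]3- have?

6

Exhaustive case analysis gives 5 geometric isomers.
One of these lacks any improper symmetry element and so occurs as an enantiomeric pair, giving 5 + 1 = 6 stereoisomers in total.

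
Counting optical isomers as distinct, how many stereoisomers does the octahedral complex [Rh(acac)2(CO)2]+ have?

An octahedron has six vertices in three trans pairs; every non-trans pair is cis.
Each acac is bidentate and must span two cis positions.
Systematic placement gives 2 geometric isomers: CO trans; CO cis (chiral).
One of these lacks any improper symmetry element and so occurs as an enantiomeric pair, giving 2 + 1 = 3 stereoisomers in total.

3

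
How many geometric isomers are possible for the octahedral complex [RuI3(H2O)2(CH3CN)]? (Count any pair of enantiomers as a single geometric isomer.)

An octahedron has six vertices in three trans pairs; every non-trans pair is cis.
The distinct arrangements are (3 in all): I mer, H2O cis; I mer, H2O trans; I fac, H2O cis.

3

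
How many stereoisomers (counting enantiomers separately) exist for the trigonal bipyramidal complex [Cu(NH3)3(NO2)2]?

A trigonal bipyramid has two axial and three equatorial sites, which are chemically inequivalent.
The distinct arrangements are (3 in all): NO2 both equatorial; NO2 one axial, one equatorial; NO2 both axial.
Each arrangement has an internal mirror plane or centre of symmetry, so none is chiral.

3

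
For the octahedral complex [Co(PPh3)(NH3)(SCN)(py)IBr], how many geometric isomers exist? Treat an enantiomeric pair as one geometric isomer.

In an octahedral complex each vertex has one trans partner and four cis neighbours.
Placing the ligands in turn and identifying arrangements related by rotation or reflection leaves 15 distinct geometric isomers.

15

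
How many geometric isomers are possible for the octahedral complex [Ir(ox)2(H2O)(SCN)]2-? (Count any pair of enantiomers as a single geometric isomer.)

In an octahedral complex each vertex has one trans partner and four cis neighbours.
Each ox is bidentate and must span two cis positions.
Systematic placement gives 2 geometric isomers: H2O and SCN mutually trans; H2O and SCN mutually cis (chiral).

2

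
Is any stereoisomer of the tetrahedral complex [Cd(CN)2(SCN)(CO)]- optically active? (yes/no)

In a tetrahedral complex all four positions are equivalent and every pair of ligands is adjacent — there is no cis/trans distinction.
Only one geometric arrangement is possible.

no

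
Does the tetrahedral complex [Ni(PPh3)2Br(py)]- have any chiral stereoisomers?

Only one geometric arrangement is possible.

no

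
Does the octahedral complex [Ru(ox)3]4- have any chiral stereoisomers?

yes

An octahedron has six vertices in three trans pairs; every non-trans pair is cis.
Each ox is bidentate and must span two cis positions.
Only one geometric arrangement is possible; it has no improper symmetry element, so it exists as a pair of enantiomers (2 stereoisomers).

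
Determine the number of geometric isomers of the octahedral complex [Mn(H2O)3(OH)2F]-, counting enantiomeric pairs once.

3

Systematic placement gives 3 geometric isomers: H2O mer, OH trans; H2O fac, OH cis; H2O mer, OH cis.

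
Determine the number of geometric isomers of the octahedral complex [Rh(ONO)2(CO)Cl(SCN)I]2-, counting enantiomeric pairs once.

9

An octahedron has six vertices in three trans pairs; every non-trans pair is cis.
Placing the ligands in turn and identifying arrangements related by rotation or reflection leaves 9 distinct geometric isomers.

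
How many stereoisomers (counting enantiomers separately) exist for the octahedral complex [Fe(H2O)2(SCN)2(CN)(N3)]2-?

An octahedron has six vertices in three trans pairs; every non-trans pair is cis.
Working through the distinct placements yields 6 geometric isomers: H2O cis, SCN trans; H2O cis, SCN cis (3 arrangements, 2 chiral); H2O trans, SCN trans; H2O trans, SCN cis.
Of these, 2 lack any improper symmetry element and so occur as enantiomeric pairs, giving 6 + 2 = 8 stereoisomers in total.

8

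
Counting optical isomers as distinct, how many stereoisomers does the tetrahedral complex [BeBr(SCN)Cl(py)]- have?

Only one geometric arrangement is possible; it has no improper symmetry element, so it exists as a pair of enantiomers (2 stereoisomers).

2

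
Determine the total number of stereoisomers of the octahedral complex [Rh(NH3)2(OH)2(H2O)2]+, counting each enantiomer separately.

In an octahedral complex each vertex has one trans partner and four cis neighbours.
The distinct arrangements are (5 in all): NH3 trans, OH trans, H2O trans; NH3 cis, OH cis, H2O trans; NH3 cis, OH trans, H2O cis; NH3 cis, OH cis, H2O cis (chiral); NH3 trans, OH cis, H2O cis.
One of these lacks any improper symmetry element and so occurs as an enantiomeric pair, giving 5 + 1 = 6 stereoisomers in total.

6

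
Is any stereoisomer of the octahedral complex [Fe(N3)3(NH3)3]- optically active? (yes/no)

no

The six octahedral sites form three mutually perpendicular trans pairs.
There are 2 geometric isomers: N3 mer; N3 fac.
Each arrangement has an internal mirror plane or centre of symmetry, so none is chiral.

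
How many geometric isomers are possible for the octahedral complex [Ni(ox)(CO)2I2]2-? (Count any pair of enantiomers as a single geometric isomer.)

3

In an octahedral complex each vertex has one trans partner and four cis neighbours.
Each ox is bidentate and must span two cis positions.
Systematic placement gives 3 geometric isomers: CO trans, I cis; CO cis, I cis (chiral); CO cis, I trans.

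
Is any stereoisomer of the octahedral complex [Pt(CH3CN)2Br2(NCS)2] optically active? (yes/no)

An octahedron has six vertices in three trans pairs; every non-trans pair is cis.
Working through the distinct placements yields 5 geometric isomers: CH3CN trans, Br trans, NCS trans; CH3CN cis, Br trans, NCS cis; CH3CN cis, Br cis, NCS trans; CH3CN cis, Br cis, NCS cis (chiral); CH3CN trans, Br cis, NCS cis.
One of these lacks any improper symmetry element and so occurs as an enantiomeric pair, giving 5 + 1 = 6 stereoisomers in total.

yes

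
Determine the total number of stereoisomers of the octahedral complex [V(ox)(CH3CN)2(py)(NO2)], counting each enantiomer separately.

In an octahedral complex each vertex has one trans partner and four cis neighbours.
Each ox is bidentate and must span two cis positions.
There are 4 geometric isomers: CH3CN trans; CH3CN cis (3 arrangements, 2 chiral).
Of these, 2 lack any improper symmetry element and so occur as enantiomeric pairs, giving 4 + 2 = 6 stereoisomers in total.

6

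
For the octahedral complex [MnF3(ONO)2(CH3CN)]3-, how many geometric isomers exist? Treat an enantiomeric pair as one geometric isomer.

There are 3 geometric isomers: F mer, ONO trans; F fac, ONO cis; F mer, ONO cis.

3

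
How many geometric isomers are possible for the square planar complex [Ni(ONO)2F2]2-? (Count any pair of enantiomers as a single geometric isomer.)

2

A square has two trans pairs of vertices; adjacent vertices are cis.
Systematic placement gives 2 geometric isomers: ONO cis; ONO trans.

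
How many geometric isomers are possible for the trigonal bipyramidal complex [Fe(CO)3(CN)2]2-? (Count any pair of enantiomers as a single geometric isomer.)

3

In a trigonal bipyramid the two axial positions differ from the three equatorial ones.
Working through the distinct placements yields 3 geometric isomers: CN both axial; CN one axial, one equatorial; CN both equatorial.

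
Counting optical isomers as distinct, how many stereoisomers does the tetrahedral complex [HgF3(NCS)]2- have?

1

In a tetrahedral complex all four positions are equivalent and every pair of ligands is adjacent — there is no cis/trans distinction.
Only one geometric arrangement is possible.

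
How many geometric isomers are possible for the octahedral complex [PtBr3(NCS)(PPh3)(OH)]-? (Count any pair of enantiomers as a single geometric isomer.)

4

In an octahedral complex each vertex has one trans partner and four cis neighbours.
There are 4 geometric isomers: Br mer (3 arrangements); Br fac (chiral).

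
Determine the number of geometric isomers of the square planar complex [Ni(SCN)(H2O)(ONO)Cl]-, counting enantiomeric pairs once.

3

A square has two trans pairs of vertices; adjacent vertices are cis.
There are 3 geometric isomers: (Cl/ONO trans, H2O/SCN trans); (Cl/SCN trans, H2O/ONO trans); (Cl/H2O trans, ONO/SCN trans).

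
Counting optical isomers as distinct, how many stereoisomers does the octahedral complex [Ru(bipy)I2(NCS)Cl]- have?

6

An octahedron has six vertices in three trans pairs; every non-trans pair is cis.
Each bipy is bidentate and must span two cis positions.
The distinct arrangements are (4 in all): I cis (3 arrangements, 2 chiral); I trans.
Of these, 2 lack any improper symmetry element and so occur as enantiomeric pairs, giving 4 + 2 = 6 stereoisomers in total.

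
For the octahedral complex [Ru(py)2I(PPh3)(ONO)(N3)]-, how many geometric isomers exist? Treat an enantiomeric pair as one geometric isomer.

9

Systematic enumeration (placing each ligand type in turn and discarding arrangements equivalent by rotation or reflection) gives 9 geometric isomers.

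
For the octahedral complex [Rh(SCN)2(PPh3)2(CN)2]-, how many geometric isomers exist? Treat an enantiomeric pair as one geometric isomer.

An octahedron has six vertices in three trans pairs; every non-trans pair is cis.
There are 5 geometric isomers: SCN trans, PPh3 trans, CN trans; SCN cis, PPh3 cis, CN trans; SCN trans, PPh3 cis, CN cis; SCN cis, PPh3 cis, CN cis (chiral); SCN cis, PPh3 trans, CN cis.

5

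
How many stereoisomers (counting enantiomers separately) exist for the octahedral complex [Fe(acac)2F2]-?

3

Each acac is bidentate and must span two cis positions.
Working through the distinct placements yields 2 geometric isomers: F trans; F cis (chiral).
One of these lacks any improper symmetry element and so occurs as an enantiomeric pair, giving 2 + 1 = 3 stereoisomers in total.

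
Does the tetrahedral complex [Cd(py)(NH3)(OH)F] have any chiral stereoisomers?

yes

All four vertices of a tetrahedron are equivalent and mutually adjacent, so cis/trans isomerism cannot arise.
Only one geometric arrangement is possible; it has no improper symmetry element, so it exists as a pair of enantiomers (2 stereoisomers).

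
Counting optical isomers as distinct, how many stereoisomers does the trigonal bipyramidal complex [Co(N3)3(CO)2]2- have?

In a trigonal bipyramid the two axial positions differ from the three equatorial ones.
There are 3 geometric isomers: CO both axial; CO one axial, one equatorial; CO both equatorial.
Each arrangement has an internal mirror plane or centre of symmetry, so none is chiral.

3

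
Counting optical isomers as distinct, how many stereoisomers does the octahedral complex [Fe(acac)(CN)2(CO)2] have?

4

The six octahedral sites form three mutually perpendicular trans pairs.
Each acac is bidentate and must span two cis positions.
Working through the distinct placements yields 3 geometric isomers: CN trans, CO cis; CN cis, CO cis (chiral); CN cis, CO trans.
One of these lacks any improper symmetry element and so occurs as an enantiomeric pair, giving 3 + 1 = 4 stereoisomers in total.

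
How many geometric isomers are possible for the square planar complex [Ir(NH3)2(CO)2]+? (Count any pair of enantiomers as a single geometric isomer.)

2

A square has two trans pairs of vertices; adjacent vertices are cis.
Systematic placement gives 2 geometric isomers: NH3 cis; NH3 trans.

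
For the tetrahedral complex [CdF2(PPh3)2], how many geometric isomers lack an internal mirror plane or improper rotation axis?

0

In a tetrahedral complex all four positions are equivalent and every pair of ligands is adjacent — there is no cis/trans distinction.
Only one geometric arrangement is possible.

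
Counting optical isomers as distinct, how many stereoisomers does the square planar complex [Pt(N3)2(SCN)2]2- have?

2

A square has two trans pairs of vertices; adjacent vertices are cis.
The distinct arrangements are (2 in all): N3 cis; N3 trans.
Each arrangement has an internal mirror plane or centre of symmetry, so none is chiral.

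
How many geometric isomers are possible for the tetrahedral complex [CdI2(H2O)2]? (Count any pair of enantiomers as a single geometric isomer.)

In a tetrahedral complex all four positions are equivalent and every pair of ligands is adjacent — there is no cis/trans distinction.
Only one geometric arrangement is possible.

1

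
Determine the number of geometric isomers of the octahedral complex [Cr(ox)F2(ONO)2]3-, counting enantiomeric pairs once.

The six octahedral sites form three mutually perpendicular trans pairs.
Each ox is bidentate and must span two cis positions.
Working through the distinct placements yields 3 geometric isomers: F trans, ONO cis; F cis, ONO cis (chiral); F cis, ONO trans.

3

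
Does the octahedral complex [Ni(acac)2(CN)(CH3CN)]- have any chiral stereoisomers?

An octahedron has six vertices in three trans pairs; every non-trans pair is cis.
Each acac is bidentate and must span two cis positions.
Systematic placement gives 2 geometric isomers: CN and CH3CN mutually trans; CN and CH3CN mutually cis (chiral).
One of these lacks any improper symmetry element and so occurs as an enantiomeric pair, giving 2 + 1 = 3 stereoisomers in total.

yes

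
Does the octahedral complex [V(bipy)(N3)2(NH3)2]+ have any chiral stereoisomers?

Each bipy is bidentate and must span two cis positions.
The distinct arrangements are (3 in all): N3 trans, NH3 cis; N3 cis, NH3 cis (chiral); N3 cis, NH3 trans.
One of these lacks any improper symmetry element and so occurs as an enantiomeric pair, giving 3 + 1 = 4 stereoisomers in total.

yes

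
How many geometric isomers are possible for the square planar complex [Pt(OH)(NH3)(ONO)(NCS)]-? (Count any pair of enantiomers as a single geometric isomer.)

3

In a square planar complex each vertex has one trans partner and two cis neighbours.
Working through the distinct placements yields 3 geometric isomers: (NCS/OH trans, NH3/ONO trans); (NCS/ONO trans, NH3/OH trans); (NCS/NH3 trans, OH/ONO trans).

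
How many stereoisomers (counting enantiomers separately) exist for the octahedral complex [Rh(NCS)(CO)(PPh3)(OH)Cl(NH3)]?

The six octahedral sites form three mutually perpendicular trans pairs.
Systematic enumeration (placing each ligand type in turn and discarding arrangements equivalent by rotation or reflection) gives 15 geometric isomers.
Of these, 15 lack any improper symmetry element and so occur as enantiomeric pairs, giving 15 + 15 = 30 stereoisomers in total.

30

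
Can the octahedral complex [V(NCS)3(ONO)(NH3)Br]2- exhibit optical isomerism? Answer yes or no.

The six octahedral sites form three mutually perpendicular trans pairs.
There are 4 geometric isomers: NCS mer (3 arrangements); NCS fac (chiral).
One of these lacks any improper symmetry element and so occurs as an enantiomeric pair, giving 4 + 1 = 5 stereoisomers in total.

yes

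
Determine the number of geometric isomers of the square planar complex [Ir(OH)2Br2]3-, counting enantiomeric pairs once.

2

A square has two trans pairs of vertices; adjacent vertices are cis.
There are 2 geometric isomers: OH cis; OH trans.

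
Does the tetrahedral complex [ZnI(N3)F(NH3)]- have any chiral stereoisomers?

yes

In a tetrahedral complex all four positions are equivalent and every pair of ligands is adjacent — there is no cis/trans distinction.
Only one geometric arrangement is possible; it has no improper symmetry element, so it exists as a pair of enantiomers (2 stereoisomers).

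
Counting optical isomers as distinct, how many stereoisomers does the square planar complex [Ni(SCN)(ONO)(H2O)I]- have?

In a square planar complex each vertex has one trans partner and two cis neighbours.
Working through the distinct placements yields 3 geometric isomers: (H2O/ONO trans, I/SCN trans); (H2O/SCN trans, I/ONO trans); (H2O/I trans, ONO/SCN trans).
Each arrangement has an internal mirror plane or centre of symmetry, so none is chiral.

3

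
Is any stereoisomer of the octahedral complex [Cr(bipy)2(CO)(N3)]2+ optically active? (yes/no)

Each bipy is bidentate and must span two cis positions.
Systematic placement gives 2 geometric isomers: CO and N3 mutually trans; CO and N3 mutually cis (chiral).
One of these lacks any improper symmetry element and so occurs as an enantiomeric pair, giving 2 + 1 = 3 stereoisomers in total.

yes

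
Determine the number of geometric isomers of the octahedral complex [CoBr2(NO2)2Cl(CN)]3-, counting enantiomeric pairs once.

6

Systematic placement gives 6 geometric isomers: Br trans, NO2 trans; Br trans, NO2 cis; Br cis, NO2 trans; Br cis, NO2 cis (3 arrangements, 2 chiral).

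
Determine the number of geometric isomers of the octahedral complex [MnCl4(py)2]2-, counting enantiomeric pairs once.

2

In an octahedral complex each vertex has one trans partner and four cis neighbours.
Working through the distinct placements yields 2 geometric isomers: py trans; py cis.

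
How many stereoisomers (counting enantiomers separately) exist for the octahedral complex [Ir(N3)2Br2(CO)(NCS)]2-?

The six octahedral sites form three mutually perpendicular trans pairs.
Working through the distinct placements yields 6 geometric isomers: N3 cis, Br trans; N3 trans, Br trans; N3 cis, Br cis (3 arrangements, 2 chiral); N3 trans, Br cis.
Of these, 2 lack any improper symmetry element and so occur as enantiomeric pairs, giving 6 + 2 = 8 stereoisomers in total.

8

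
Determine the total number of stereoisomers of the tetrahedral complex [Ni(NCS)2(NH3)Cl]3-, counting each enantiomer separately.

1

In a tetrahedral complex all four positions are equivalent and every pair of ligands is adjacent — there is no cis/trans distinction.
Only one geometric arrangement is possible.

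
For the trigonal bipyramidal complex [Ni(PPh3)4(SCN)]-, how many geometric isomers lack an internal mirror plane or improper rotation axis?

0

A trigonal bipyramid has two axial and three equatorial sites, which are chemically inequivalent.
Working through the distinct placements yields 2 geometric isomers: SCN equatorial; SCN axial.
Each arrangement has an internal mirror plane or centre of symmetry, so none is chiral.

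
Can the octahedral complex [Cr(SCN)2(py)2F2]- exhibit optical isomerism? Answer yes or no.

yes

An octahedron has six vertices in three trans pairs; every non-trans pair is cis.
There are 5 geometric isomers: SCN trans, py trans, F trans; SCN cis, py cis, F trans; SCN cis, py trans, F cis; SCN cis, py cis, F cis (chiral); SCN trans, py cis, F cis.
One of these lacks any improper symmetry element and so occurs as an enantiomeric pair, giving 5 + 1 = 6 stereoisomers in total.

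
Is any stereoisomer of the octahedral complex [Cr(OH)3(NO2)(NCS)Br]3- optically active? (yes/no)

In an octahedral complex each vertex has one trans partner and four cis neighbours.
The distinct arrangements are (4 in all): OH mer (3 arrangements); OH fac (chiral).
One of these lacks any improper symmetry element and so occurs as an enantiomeric pair, giving 4 + 1 = 5 stereoisomers in total.

yes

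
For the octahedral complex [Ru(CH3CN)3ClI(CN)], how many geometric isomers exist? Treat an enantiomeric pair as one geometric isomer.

4

The six octahedral sites form three mutually perpendicular trans pairs.
The distinct arrangements are (4 in all): CH3CN mer (3 arrangements); CH3CN fac (chiral).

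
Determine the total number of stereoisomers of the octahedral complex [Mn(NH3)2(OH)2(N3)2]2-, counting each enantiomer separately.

6

There are 5 geometric isomers: NH3 trans, OH trans, N3 trans; NH3 cis, OH cis, N3 trans; NH3 cis, OH trans, N3 cis; NH3 cis, OH cis, N3 cis (chiral); NH3 trans, OH cis, N3 cis.
One of these lacks any improper symmetry element and so occurs as an enantiomeric pair, giving 5 + 1 = 6 stereoisomers in total.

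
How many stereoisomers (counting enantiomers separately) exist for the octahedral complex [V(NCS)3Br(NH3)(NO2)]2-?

There are 4 geometric isomers: NCS mer (3 arrangements); NCS fac (chiral).
One of these lacks any improper symmetry element and so occurs as an enantiomeric pair, giving 4 + 1 = 5 stereoisomers in total.

5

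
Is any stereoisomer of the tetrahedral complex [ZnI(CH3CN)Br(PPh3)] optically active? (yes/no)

yes

All four vertices of a tetrahedron are equivalent and mutually adjacent, so cis/trans isomerism cannot arise.
Only one geometric arrangement is possible; it has no improper symmetry element, so it exists as a pair of enantiomers (2 stereoisomers).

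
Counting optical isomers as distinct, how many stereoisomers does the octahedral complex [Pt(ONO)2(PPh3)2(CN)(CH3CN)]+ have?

In an octahedral complex each vertex has one trans partner and four cis neighbours.
There are 6 geometric isomers: ONO trans, PPh3 trans; ONO cis, PPh3 cis (3 arrangements, 2 chiral); ONO cis, PPh3 trans; ONO trans, PPh3 cis.
Of these, 2 lack any improper symmetry element and so occur as enantiomeric pairs, giving 6 + 2 = 8 stereoisomers in total.

8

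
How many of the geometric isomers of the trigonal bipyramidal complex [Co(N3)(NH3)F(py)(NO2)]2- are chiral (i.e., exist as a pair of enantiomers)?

Placing the ligands in turn and identifying arrangements related by rotation or reflection leaves 10 distinct geometric isomers.
Of these, 10 lack any improper symmetry element and so occur as enantiomeric pairs, giving 10 + 10 = 20 stereoisomers in total.

10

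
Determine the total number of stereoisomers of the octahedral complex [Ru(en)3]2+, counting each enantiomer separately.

An octahedron has six vertices in three trans pairs; every non-trans pair is cis.
Each en is bidentate and must span two cis positions.
Only one geometric arrangement is possible; it has no improper symmetry element, so it exists as a pair of enantiomers (2 stereoisomers).

2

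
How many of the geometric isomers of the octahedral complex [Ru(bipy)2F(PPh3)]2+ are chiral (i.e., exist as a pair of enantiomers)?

An octahedron has six vertices in three trans pairs; every non-trans pair is cis.
Each bipy is bidentate and must span two cis positions.
There are 2 geometric isomers: F and PPh3 mutually trans; F and PPh3 mutually cis (chiral).
One of these lacks any improper symmetry element and so occurs as an enantiomeric pair, giving 2 + 1 = 3 stereoisomers in total.

1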